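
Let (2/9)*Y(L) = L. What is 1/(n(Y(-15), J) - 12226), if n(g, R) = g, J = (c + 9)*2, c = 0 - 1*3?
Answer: -2/24587 ≈ -8.1344e-5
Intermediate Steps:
c = -3 (c = 0 - 3 = -3)
J = 12 (J = (-3 + 9)*2 = 6*2 = 12)
Y(L) = 9*L/2
1/(n(Y(-15), J) - 12226) = 1/((9/2)*(-15) - 12226) = 1/(-135/2 - 12226) = 1/(-24587/2) = -2/24587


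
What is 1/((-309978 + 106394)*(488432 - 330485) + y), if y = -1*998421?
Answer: -1/32156480469 ≈ -3.1098e-11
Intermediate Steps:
y = -998421
1/((-309978 + 106394)*(488432 - 330485) + y) = 1/((-309978 + 106394)*(488432 - 330485) - 998421) = 1/(-203584*157947 - 998421) = 1/(-32155482048 - 998421) = 1/(-32156480469) = -1/32156480469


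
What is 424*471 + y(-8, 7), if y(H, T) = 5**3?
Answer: 199829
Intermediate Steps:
y(H, T) = 125
424*471 + y(-8, 7) = 424*471 + 125 = 199704 + 125 = 199829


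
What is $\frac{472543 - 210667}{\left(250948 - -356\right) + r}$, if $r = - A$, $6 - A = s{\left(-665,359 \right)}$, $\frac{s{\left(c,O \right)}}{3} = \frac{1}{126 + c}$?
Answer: $\frac{47050388}{45149873} \approx 1.0421$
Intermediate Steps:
$s{\left(c,O \right)} = \frac{3}{126 + c}$
$A = \frac{3237}{539}$ ($A = 6 - \frac{3}{126 - 665} = 6 - \frac{3}{-539} = 6 - 3 \left(- \frac{1}{539}\right) = 6 - - \frac{3}{539} = 6 + \frac{3}{539} = \frac{3237}{539} \approx 6.0056$)
$r = - \frac{3237}{539}$ ($r = \left(-1\right) \frac{3237}{539} = - \frac{3237}{539} \approx -6.0056$)
$\frac{472543 - 210667}{\left(250948 - -356\right) + r} = \frac{472543 - 210667}{\left(250948 - -356\right) - \frac{3237}{539}} = \frac{261876}{\left(250948 + 356\right) - \frac{3237}{539}} = \frac{261876}{251304 - \frac{3237}{539}} = \frac{261876}{\frac{135449619}{539}} = 261876 \cdot \frac{539}{135449619} = \frac{47050388}{45149873}$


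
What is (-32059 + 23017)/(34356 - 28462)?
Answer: -4521/2947 ≈ -1.5341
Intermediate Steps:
(-32059 + 23017)/(34356 - 28462) = -9042/5894 = -9042*1/5894 = -4521/2947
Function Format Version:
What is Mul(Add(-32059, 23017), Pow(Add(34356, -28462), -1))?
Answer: Rational(-4521, 2947) ≈ -1.5341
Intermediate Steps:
Mul(Add(-32059, 23017), Pow(Add(34356, -28462), -1)) = Mul(-9042, Pow(5894, -1)) = Mul(-9042, Rational(1, 5894)) = Rational(-4521, 2947)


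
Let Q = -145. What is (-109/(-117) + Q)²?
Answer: 284124736/13689 ≈ 20756.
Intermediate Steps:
(-109/(-117) + Q)² = (-109/(-117) - 145)² = (-109*(-1/117) - 145)² = (109/117 - 145)² = (-16856/117)² = 284124736/13689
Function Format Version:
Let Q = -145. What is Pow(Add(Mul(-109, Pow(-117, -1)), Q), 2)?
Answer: Rational(284124736, 13689) ≈ 20756.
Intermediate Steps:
Pow(Add(Mul(-109, Pow(-117, -1)), Q), 2) = Pow(Add(Mul(-109, Pow(-117, -1)), -145), 2) = Pow(Add(Mul(-109, Rational(-1, 117)), -145), 2) = Pow(Add(Rational(109, 117), -145), 2) = Pow(Rational(-16856, 117), 2) = Rational(284124736, 13689)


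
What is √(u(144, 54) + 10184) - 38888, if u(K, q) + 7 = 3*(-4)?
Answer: -38888 + √10165 ≈ -38787.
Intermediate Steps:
u(K, q) = -19 (u(K, q) = -7 + 3*(-4) = -7 - 12 = -19)
√(u(144, 54) + 10184) - 38888 = √(-19 + 10184) - 38888 = √10165 - 38888 = -38888 + √10165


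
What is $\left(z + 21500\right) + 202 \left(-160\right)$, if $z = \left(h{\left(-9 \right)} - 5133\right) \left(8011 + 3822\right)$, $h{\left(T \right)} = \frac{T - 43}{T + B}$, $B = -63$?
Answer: $- \frac{1093339133}{18} \approx -6.0741 \cdot 10^{7}$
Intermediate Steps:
$h{\left(T \right)} = \frac{-43 + T}{-63 + T}$ ($h{\left(T \right)} = \frac{T - 43}{T - 63} = \frac{-43 + T}{-63 + T}$)
$z = - \frac{1093144373}{18}$ ($z = \left(\frac{-43 - 9}{-63 - 9} - 5133\right) \left(8011 + 3822\right) = \left(\frac{1}{-72} \left(-52\right) - 5133\right) 11833 = \left(\left(- \frac{1}{72}\right) \left(-52\right) - 5133\right) 11833 = \left(\frac{13}{18} - 5133\right) 11833 = \left(- \frac{92381}{18}\right) 11833 = - \frac{1093144373}{18} \approx -6.073 \cdot 10^{7}$)
$\left(z + 21500\right) + 202 \left(-160\right) = \left(- \frac{1093144373}{18} + 21500\right) + 202 \left(-160\right) = - \frac{1092757373}{18} - 32320 = - \frac{1093339133}{18}$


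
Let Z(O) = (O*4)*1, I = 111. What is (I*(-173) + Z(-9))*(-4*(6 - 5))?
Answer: 76956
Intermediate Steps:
Z(O) = 4*O (Z(O) = (4*O)*1 = 4*O)
(I*(-173) + Z(-9))*(-4*(6 - 5)) = (111*(-173) + 4*(-9))*(-4*(6 - 5)) = (-19203 - 36)*(-4*1) = -19239*(-4) = 76956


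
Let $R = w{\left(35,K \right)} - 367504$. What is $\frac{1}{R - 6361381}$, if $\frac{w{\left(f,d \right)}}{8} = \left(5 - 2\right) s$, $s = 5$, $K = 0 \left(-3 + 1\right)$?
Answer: $- \frac{1}{6728765} \approx -1.4862 \cdot 10^{-7}$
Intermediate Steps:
$K = 0$ ($K = 0 \left(-2\right) = 0$)
$w{\left(f,d \right)} = 120$ ($w{\left(f,d \right)} = 8 \left(5 - 2\right) 5 = 8 \cdot 3 \cdot 5 = 8 \cdot 15 = 120$)
$R = -367384$ ($R = 120 - 367504 = -367384$)
$\frac{1}{R - 6361381} = \frac{1}{-367384 - 6361381} = \frac{1}{-6728765} = - \frac{1}{6728765}$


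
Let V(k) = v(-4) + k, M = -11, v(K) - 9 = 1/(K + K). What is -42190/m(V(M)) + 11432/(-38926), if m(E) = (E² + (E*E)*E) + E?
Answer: 420404626316/71799007 ≈ 5855.3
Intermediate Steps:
v(K) = 9 + 1/(2*K) (v(K) = 9 + 1/(K + K) = 9 + 1/(2*K))
V(k) = 71/8 + k (V(k) = (9 + (½)/(-4)) + k = (9 + (½)*(-¼)) + k = (9 - ⅛) + k = 71/8 + k)
m(E) = E + E² + E³ (m(E) = (E² + E²*E) + E = (E² + E³) + E = E + E² + E³)
-42190/m(V(M)) + 11432/(-38926) = -42190*1/((71/8 - 11)*(1 + (71/8 - 11) + (71/8 - 11)²)) + 11432/(-38926) = -42190*(-8/(17*(1 - 17/8 + (-17/8)²))) + 11432*(-1/38926) = -42190*(-8/(17*(1 - 17/8 + 289/64))) - 5716/19463 = -42190/((-17/8*217/64)) - 5716/19463 = -42190/(-3689/512) - 5716/19463 = -42190*(-512/3689) - 5716/19463 = 21601280/3689 - 5716/19463 = 420404626316/71799007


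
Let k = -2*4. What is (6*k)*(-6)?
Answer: 288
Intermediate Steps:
k = -8
(6*k)*(-6) = (6*(-8))*(-6) = -48*(-6) = 288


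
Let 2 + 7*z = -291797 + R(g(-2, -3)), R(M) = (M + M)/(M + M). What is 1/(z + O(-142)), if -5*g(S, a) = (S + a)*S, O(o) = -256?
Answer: -7/293590 ≈ -2.3843e-5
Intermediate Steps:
g(S, a) = -S*(S + a)/5 (g(S, a) = -(S + a)*S/5 = -S*(S + a)/5)
R(M) = 1 (R(M) = (2*M)/((2*M)) = (2*M)*(1/(2*M)) = 1)
z = -291798/7 (z = -2/7 + (-291797 + 1)/7 = -2/7 + (⅐)*(-291796) = -2/7 - 291796/7 = -291798/7 ≈ -41685.)
1/(z + O(-142)) = 1/(-291798/7 - 256) = 1/(-293590/7) = -7/293590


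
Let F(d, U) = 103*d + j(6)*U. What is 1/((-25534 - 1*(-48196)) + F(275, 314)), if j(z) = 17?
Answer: 1/56325 ≈ 1.7754e-5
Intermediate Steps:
F(d, U) = 17*U + 103*d (F(d, U) = 103*d + 17*U = 17*U + 103*d)
1/((-25534 - 1*(-48196)) + F(275, 314)) = 1/((-25534 - 1*(-48196)) + (17*314 + 103*275)) = 1/((-25534 + 48196) + (5338 + 28325)) = 1/(22662 + 33663) = 1/56325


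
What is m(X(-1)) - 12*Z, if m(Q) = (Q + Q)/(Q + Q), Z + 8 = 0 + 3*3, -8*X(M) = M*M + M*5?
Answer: -11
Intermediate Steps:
X(M) = -5*M/8 - M²/8 (X(M) = -(M*M + M*5)/8 = -(M² + 5*M)/8 = -5*M/8 - M²/8)
Z = 1 (Z = -8 + (0 + 3*3) = -8 + (0 + 9) = -8 + 9 = 1)
m(Q) = 1 (m(Q) = (2*Q)/((2*Q)) = (2*Q)*(1/(2*Q)) = 1)
m(X(-1)) - 12*Z = 1 - 12*1 = 1 - 12 = -11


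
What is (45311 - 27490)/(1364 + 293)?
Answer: 17821/1657 ≈ 10.755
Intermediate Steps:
(45311 - 27490)/(1364 + 293) = 17821/1657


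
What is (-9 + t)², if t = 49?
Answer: 1600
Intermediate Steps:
(-9 + t)² = (-9 + 49)² = 40² = 1600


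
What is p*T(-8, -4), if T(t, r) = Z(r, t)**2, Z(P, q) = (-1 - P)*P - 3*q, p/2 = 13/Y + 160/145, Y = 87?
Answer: 10464/29 ≈ 360.83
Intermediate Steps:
p = 218/87 (p = 2*(13/87 + 160/145) = 2*(13*(1/87) + 160*(1/145)) = 2*(13/87 + 32/29) = 2*(109/87) = 218/87 ≈ 2.5057)
Z(P, q) = -3*q + P*(-1 - P) (Z(P, q) = P*(-1 - P) - 3*q = -3*q + P*(-1 - P))
T(t, r) = (-r - r**2 - 3*t)**2
p*T(-8, -4) = 218*(-4 + (-4)**2 + 3*(-8))**2/87 = 218*(-4 + 16 - 24)**2/87 = (218/87)*(-12)**2 = (218/87)*144 = 10464/29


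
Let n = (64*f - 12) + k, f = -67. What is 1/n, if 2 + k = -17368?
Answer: -1/21670 ≈ -4.6147e-5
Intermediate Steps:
k = -17370 (k = -2 - 17368 = -17370)
n = -21670 (n = (64*(-67) - 12) - 17370 = (-4288 - 12) - 17370 = -4300 - 17370 = -21670)
1/n = 1/(-21670) = -1/21670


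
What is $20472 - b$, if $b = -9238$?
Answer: $29710$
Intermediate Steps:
$20472 - b = 20472 - -9238 = 20472 + 9238 = 29710$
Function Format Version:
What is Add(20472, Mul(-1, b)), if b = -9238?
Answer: 29710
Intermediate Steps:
Add(20472, Mul(-1, b)) = Add(20472, Mul(-1, -9238)) = Add(20472, 9238) = 29710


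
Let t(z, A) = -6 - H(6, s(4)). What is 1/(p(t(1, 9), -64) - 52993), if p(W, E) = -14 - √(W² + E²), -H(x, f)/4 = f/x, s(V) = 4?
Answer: -477063/25287641477 + 6*√9241/25287641477 ≈ -1.8843e-5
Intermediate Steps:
H(x, f) = -4*f/x
t(z, A) = -10/3 (t(z, A) = -6 - (-4)*4/6 = -6 - 1*(-8/3) = -6 + 8/3 = -10/3)
p(W, E) = -14 - √(E² + W²)
1/(p(t(1, 9), -64) - 52993) = 1/((-14 - √((-64)² + (-10/3)²)) - 52993) = 1/((-14 - √(4096 + 100/9)) - 52993) = 1/((-14 - √(36964/9)) - 52993) = 1/((-14 - 2*√9241/3) - 52993) = 1/(-53007 - 2*√9241/3)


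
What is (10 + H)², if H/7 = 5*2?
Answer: 6400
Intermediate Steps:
H = 70 (H = 7*(5*2) = 7*10 = 70)
(10 + H)² = (10 + 70)² = 80² = 6400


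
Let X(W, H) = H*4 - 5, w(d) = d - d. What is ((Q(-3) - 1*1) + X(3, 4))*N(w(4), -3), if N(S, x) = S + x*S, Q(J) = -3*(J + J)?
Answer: 0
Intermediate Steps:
w(d) = 0
Q(J) = -6*J
X(W, H) = -5 + 4*H (X(W, H) = 4*H - 5 = -5 + 4*H)
N(S, x) = S + S*x
((Q(-3) - 1*1) + X(3, 4))*N(w(4), -3) = ((-6*(-3) - 1*1) + (-5 + 4*4))*(0*(1 - 3)) = ((18 - 1) + (-5 + 16))*(0*(-2)) = (17 + 11)*0 = 28*0 = 0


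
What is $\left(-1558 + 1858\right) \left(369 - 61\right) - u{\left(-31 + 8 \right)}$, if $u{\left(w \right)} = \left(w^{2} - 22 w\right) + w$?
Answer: $91388$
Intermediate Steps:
$u{\left(w \right)} = w^{2} - 21 w$
$\left(-1558 + 1858\right) \left(369 - 61\right) - u{\left(-31 + 8 \right)} = \left(-1558 + 1858\right) \left(369 - 61\right) - \left(-31 + 8\right) \left(-21 + \left(-31 + 8\right)\right) = 300 \cdot 308 - - 23 \left(-21 - 23\right) = 92400 - \left(-23\right) \left(-44\right) = 92400 - 1012 = 91388$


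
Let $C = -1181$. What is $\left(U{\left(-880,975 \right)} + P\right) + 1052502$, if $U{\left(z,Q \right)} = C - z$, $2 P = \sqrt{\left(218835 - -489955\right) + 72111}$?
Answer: $1052201 + \frac{\sqrt{780901}}{2} \approx 1.0526 \cdot 10^{6}$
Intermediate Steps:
$P = \frac{\sqrt{780901}}{2}$ ($P = \frac{\sqrt{\left(218835 - -489955\right) + 72111}}{2} = \frac{\sqrt{\left(218835 + 489955\right) + 72111}}{2} = \frac{\sqrt{708790 + 72111}}{2} = \frac{\sqrt{780901}}{2} \approx 441.84$)
$U{\left(z,Q \right)} = -1181 - z$
$\left(U{\left(-880,975 \right)} + P\right) + 1052502 = \left(\left(-1181 - -880\right) + \frac{\sqrt{780901}}{2}\right) + 1052502 = \left(\left(-1181 + 880\right) + \frac{\sqrt{780901}}{2}\right) + 1052502 = \left(-301 + \frac{\sqrt{780901}}{2}\right) + 1052502 = 1052201 + \frac{\sqrt{780901}}{2}$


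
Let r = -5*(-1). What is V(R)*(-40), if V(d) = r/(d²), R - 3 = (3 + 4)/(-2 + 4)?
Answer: -800/169 ≈ -4.7337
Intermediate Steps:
r = 5
R = 13/2 (R = 3 + (3 + 4)/(-2 + 4) = 3 + 7/2 = 13/2 ≈ 6.5000)
V(d) = 5/d² (V(d) = 5/(d²) = 5/d²)
V(R)*(-40) = (5/(13/2)²)*(-40) = (5*(4/169))*(-40) = (20/169)*(-40) = -800/169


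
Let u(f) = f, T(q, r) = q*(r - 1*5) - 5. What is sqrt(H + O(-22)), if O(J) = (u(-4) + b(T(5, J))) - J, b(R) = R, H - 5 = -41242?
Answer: I*sqrt(41359) ≈ 203.37*I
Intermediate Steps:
T(q, r) = -5 + q*(-5 + r) (T(q, r) = q*(r - 5) - 5 = q*(-5 + r) - 5 = -5 + q*(-5 + r))
H = -41237 (H = 5 - 41242 = -41237)
O(J) = -34 + 4*J (O(J) = (-4 + (-5 - 5*5 + 5*J)) - J = (-4 + (-5 - 25 + 5*J)) - J = (-4 + (-30 + 5*J)) - J = (-34 + 5*J) - J = -34 + 4*J)
sqrt(H + O(-22)) = sqrt(-41237 + (-34 + 4*(-22))) = sqrt(-41237 + (-34 - 88)) = sqrt(-41237 - 122) = sqrt(-41359) = I*sqrt(41359)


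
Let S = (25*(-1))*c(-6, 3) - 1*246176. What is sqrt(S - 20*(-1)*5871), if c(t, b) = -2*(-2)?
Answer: 2*I*sqrt(32214) ≈ 358.97*I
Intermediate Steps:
c(t, b) = 4
S = -246276 (S = (25*(-1))*4 - 1*246176 = -25*4 - 246176 = -100 - 246176 = -246276)
sqrt(S - 20*(-1)*5871) = sqrt(-246276 - 20*(-1)*5871) = sqrt(-246276 + 20*5871) = sqrt(-246276 + 117420) = sqrt(-128856) = 2*I*sqrt(32214)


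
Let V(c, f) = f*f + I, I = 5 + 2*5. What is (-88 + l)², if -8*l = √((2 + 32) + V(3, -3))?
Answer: (704 + √58)²/64 ≈ 7912.5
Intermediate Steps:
I = 15 (I = 5 + 10 = 15)
V(c, f) = 15 + f² (V(c, f) = f*f + 15 = f² + 15 = 15 + f²)
l = -√58/8 (l = -√((2 + 32) + (15 + (-3)²))/8 = -√(34 + (15 + 9))/8 = -√(34 + 24)/8 = -√58/8 ≈ -0.95197)
(-88 + l)² = (-88 - √58/8)²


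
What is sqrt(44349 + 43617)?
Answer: 9*sqrt(1086) ≈ 296.59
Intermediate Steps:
sqrt(44349 + 43617) = sqrt(87966) = 9*sqrt(1086)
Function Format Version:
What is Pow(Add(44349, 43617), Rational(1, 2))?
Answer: Mul(9, Pow(1086, Rational(1, 2))) ≈ 296.59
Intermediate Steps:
Pow(Add(44349, 43617), Rational(1, 2)) = Pow(87966, Rational(1, 2)) = Mul(9, Pow(1086, Rational(1, 2)))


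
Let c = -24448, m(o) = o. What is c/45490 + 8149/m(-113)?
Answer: -186730317/2570185 ≈ -72.652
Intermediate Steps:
c/45490 + 8149/m(-113) = -24448/45490 + 8149/(-113) = -24448*1/45490 + 8149*(-1/113) = -12224/22745 - 8149/113 = -186730317/2570185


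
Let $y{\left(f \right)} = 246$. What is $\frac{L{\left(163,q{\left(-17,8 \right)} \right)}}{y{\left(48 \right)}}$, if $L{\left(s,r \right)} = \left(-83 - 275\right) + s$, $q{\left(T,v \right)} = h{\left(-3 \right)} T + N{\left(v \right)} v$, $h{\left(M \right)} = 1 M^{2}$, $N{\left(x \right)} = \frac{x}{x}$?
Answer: $- \frac{65}{82} \approx -0.79268$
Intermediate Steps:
$N{\left(x \right)} = 1$
$h{\left(M \right)} = M^{2}$
$q{\left(T,v \right)} = v + 9 T$ ($q{\left(T,v \right)} = \left(-3\right)^{2} T + 1 v = 9 T + v = v + 9 T$)
$L{\left(s,r \right)} = -358 + s$
$\frac{L{\left(163,q{\left(-17,8 \right)} \right)}}{y{\left(48 \right)}} = \frac{-358 + 163}{246} = \left(-195\right) \frac{1}{246} = - \frac{65}{82}$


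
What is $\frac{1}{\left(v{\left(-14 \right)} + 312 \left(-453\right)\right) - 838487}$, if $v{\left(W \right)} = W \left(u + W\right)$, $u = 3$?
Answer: $- \frac{1}{979669} \approx -1.0208 \cdot 10^{-6}$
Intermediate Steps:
$v{\left(W \right)} = W \left(3 + W\right)$
$\frac{1}{\left(v{\left(-14 \right)} + 312 \left(-453\right)\right) - 838487} = \frac{1}{\left(- 14 \left(3 - 14\right) + 312 \left(-453\right)\right) - 838487} = \frac{1}{\left(\left(-14\right) \left(-11\right) - 141336\right) - 838487} = \frac{1}{\left(154 - 141336\right) - 838487} = \frac{1}{-141182 - 838487} = \frac{1}{-979669} = - \frac{1}{979669}$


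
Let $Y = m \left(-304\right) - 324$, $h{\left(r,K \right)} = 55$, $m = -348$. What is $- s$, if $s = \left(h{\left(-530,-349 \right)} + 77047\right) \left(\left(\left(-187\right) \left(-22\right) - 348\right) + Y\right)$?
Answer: $-8422159868$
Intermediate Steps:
$Y = 105468$ ($Y = \left(-348\right) \left(-304\right) - 324 = 105792 - 324 = 105468$)
$s = 8422159868$ ($s = \left(55 + 77047\right) \left(\left(\left(-187\right) \left(-22\right) - 348\right) + 105468\right) = 77102 \left(\left(4114 - 348\right) + 105468\right) = 77102 \left(3766 + 105468\right) = 77102 \cdot 109234 = 8422159868$)
$- s = \left(-1\right) 8422159868 = -8422159868$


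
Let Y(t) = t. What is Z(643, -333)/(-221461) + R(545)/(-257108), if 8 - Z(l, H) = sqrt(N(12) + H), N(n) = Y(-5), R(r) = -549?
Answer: 119525225/56939394788 + 13*I*sqrt(2)/221461 ≈ 0.0020992 + 8.3016e-5*I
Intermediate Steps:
N(n) = -5
Z(l, H) = 8 - sqrt(-5 + H)
Z(643, -333)/(-221461) + R(545)/(-257108) = (8 - sqrt(-5 - 333))/(-221461) - 549/(-257108) = (8 - sqrt(-338))*(-1/221461) - 549*(-1/257108) = (8 - 13*I*sqrt(2))*(-1/221461) + 549/257108 = (-8/221461 + 13*I*sqrt(2)/221461) + 549/257108 = 119525225/56939394788 + 13*I*sqrt(2)/221461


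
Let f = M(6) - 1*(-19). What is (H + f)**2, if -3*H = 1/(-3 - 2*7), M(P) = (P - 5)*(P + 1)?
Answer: 1760929/2601 ≈ 677.02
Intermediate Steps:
M(P) = (1 + P)*(-5 + P) (M(P) = (-5 + P)*(1 + P) = (1 + P)*(-5 + P))
f = 26 (f = (-5 + 6**2 - 4*6) - 1*(-19) = (-5 + 36 - 24) + 19 = 7 + 19 = 26)
H = 1/51 (H = -1/(3*(-3 - 2*7)) = -1/(3*(-3 - 14)) = -1/3/(-17) = -1/3*(-1/17) = 1/51 ≈ 0.019608)
(H + f)**2 = (1/51 + 26)**2 = (1327/51)**2 = 1760929/2601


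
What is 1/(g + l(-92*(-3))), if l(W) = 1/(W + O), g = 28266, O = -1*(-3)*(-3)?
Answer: 267/7547023 ≈ 3.5378e-5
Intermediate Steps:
O = -9 (O = 3*(-3) = -9)
l(W) = 1/(-9 + W) (l(W) = 1/(W - 9) = 1/(-9 + W))
1/(g + l(-92*(-3))) = 1/(28266 + 1/(-9 - 92*(-3))) = 1/(28266 + 1/(-9 + 276)) = 1/(28266 + 1/267) = 1/(7547023/267) = 267/7547023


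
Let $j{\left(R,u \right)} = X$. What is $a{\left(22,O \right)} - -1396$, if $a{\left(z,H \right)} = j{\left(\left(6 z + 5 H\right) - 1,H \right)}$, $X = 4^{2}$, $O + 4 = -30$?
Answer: $1412$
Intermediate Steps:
$O = -34$ ($O = -4 - 30 = -34$)
$X = 16$
$j{\left(R,u \right)} = 16$
$a{\left(z,H \right)} = 16$
$a{\left(22,O \right)} - -1396 = 16 - -1396 = 16 + 1396 = 1412$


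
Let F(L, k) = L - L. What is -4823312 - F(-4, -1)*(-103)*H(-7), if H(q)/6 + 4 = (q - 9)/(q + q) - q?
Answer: -4823312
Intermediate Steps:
F(L, k) = 0
H(q) = -24 - 6*q + 3*(-9 + q)/q (H(q) = -24 + 6*((q - 9)/(q + q) - q) = -24 + 6*((-9 + q)/((2*q)) - q) = -24 + 6*((-9 + q)*(1/(2*q)) - q) = -24 + 6*((-9 + q)/(2*q) - q) = -24 + 6*(-q + (-9 + q)/(2*q)) = -24 + (-6*q + 3*(-9 + q)/q) = -24 - 6*q + 3*(-9 + q)/q)
-4823312 - F(-4, -1)*(-103)*H(-7) = -4823312 - 0*(-103)*(-21 - 27/(-7) - 6*(-7)) = -4823312 - 0*(-21 - 27*(-1/7) + 42) = -4823312 - 0*(-21 + 27/7 + 42) = -4823312 - 0*174/7 = -4823312 - 1*0 = -4823312 + 0 = -4823312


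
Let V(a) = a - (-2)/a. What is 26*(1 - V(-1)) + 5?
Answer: 109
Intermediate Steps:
V(a) = a + 2/a
26*(1 - V(-1)) + 5 = 26*(1 - (-1 + 2/(-1))) + 5 = 26*(1 - (-1 + 2*(-1))) + 5 = 26*(1 - (-1 - 2)) + 5 = 26*(1 - 1*(-3)) + 5 = 26*(1 + 3) + 5 = 26*4 + 5 = 104 + 5 = 109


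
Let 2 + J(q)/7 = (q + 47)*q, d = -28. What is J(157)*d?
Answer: -6277096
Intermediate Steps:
J(q) = -14 + 7*q*(47 + q) (J(q) = -14 + 7*((q + 47)*q) = -14 + 7*((47 + q)*q) = -14 + 7*(q*(47 + q)) = -14 + 7*q*(47 + q))
J(157)*d = (-14 + 7*157**2 + 329*157)*(-28) = (-14 + 7*24649 + 51653)*(-28) = (-14 + 172543 + 51653)*(-28) = 224182*(-28) = -6277096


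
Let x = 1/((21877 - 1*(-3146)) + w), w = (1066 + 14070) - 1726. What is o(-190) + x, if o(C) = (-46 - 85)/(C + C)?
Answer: 5035103/14604540 ≈ 0.34476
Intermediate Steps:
o(C) = -131/(2*C) (o(C) = -131*1/(2*C) = -131/(2*C))
w = 13410 (w = 15136 - 1726 = 13410)
x = 1/38433 (x = 1/((21877 - 1*(-3146)) + 13410) = 1/((21877 + 3146) + 13410) = 1/(25023 + 13410) = 1/38433 ≈ 2.6019e-5)
o(-190) + x = -131/2/(-190) + 1/38433 = -131/2*(-1/190) + 1/38433 = 131/380 + 1/38433 = 5035103/14604540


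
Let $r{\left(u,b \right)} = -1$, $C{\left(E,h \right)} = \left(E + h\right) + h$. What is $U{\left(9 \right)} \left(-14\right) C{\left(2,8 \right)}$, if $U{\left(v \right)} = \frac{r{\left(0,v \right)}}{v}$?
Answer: $28$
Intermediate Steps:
$C{\left(E,h \right)} = E + 2 h$
$U{\left(v \right)} = - \frac{1}{v}$
$U{\left(9 \right)} \left(-14\right) C{\left(2,8 \right)} = - \frac{1}{9} \left(-14\right) \left(2 + 2 \cdot 8\right) = \left(-1\right) \frac{1}{9} \left(-14\right) \left(2 + 16\right) = \left(- \frac{1}{9}\right) \left(-14\right) 18 = \frac{14}{9} \cdot 18 = 28$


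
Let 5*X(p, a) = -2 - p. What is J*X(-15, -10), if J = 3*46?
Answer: 1794/5 ≈ 358.80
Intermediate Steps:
X(p, a) = -2/5 - p/5 (X(p, a) = (-2 - p)/5 = -2/5 - p/5)
J = 138
J*X(-15, -10) = 138*(-2/5 - 1/5*(-15)) = 138*(-2/5 + 3) = 138*(13/5) = 1794/5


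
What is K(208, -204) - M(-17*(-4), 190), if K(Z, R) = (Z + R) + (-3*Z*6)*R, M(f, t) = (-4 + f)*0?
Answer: 763780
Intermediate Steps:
M(f, t) = 0
K(Z, R) = R + Z - 18*R*Z (K(Z, R) = (R + Z) + (-18*Z)*R = (R + Z) - 18*R*Z = R + Z - 18*R*Z)
K(208, -204) - M(-17*(-4), 190) = (-204 + 208 - 18*(-204)*208) - 1*0 = (-204 + 208 + 763776) + 0 = 763780 + 0 = 763780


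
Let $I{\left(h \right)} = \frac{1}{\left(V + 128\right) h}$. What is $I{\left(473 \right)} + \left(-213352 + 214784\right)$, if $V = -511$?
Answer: $\frac{259419687}{181159} \approx 1432.0$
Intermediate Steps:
$I{\left(h \right)} = - \frac{1}{383 h}$ ($I{\left(h \right)} = \frac{1}{\left(-511 + 128\right) h} = \frac{1}{\left(-383\right) h} = - \frac{1}{383 h}$)
$I{\left(473 \right)} + \left(-213352 + 214784\right) = - \frac{1}{383 \cdot 473} + \left(-213352 + 214784\right) = \left(- \frac{1}{383}\right) \frac{1}{473} + 1432 = - \frac{1}{181159} + 1432 = \frac{259419687}{181159}$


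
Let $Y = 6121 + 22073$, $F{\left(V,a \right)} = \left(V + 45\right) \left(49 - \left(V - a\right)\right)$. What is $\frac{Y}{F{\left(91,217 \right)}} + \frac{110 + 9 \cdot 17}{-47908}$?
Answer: $\frac{6002048}{5090225} \approx 1.1791$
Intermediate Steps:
$F{\left(V,a \right)} = \left(45 + V\right) \left(49 + a - V\right)$
$Y = 28194$
$\frac{Y}{F{\left(91,217 \right)}} + \frac{110 + 9 \cdot 17}{-47908} = \frac{28194}{2205 - 91^{2} + 4 \cdot 91 + 45 \cdot 217 + 91 \cdot 217} + \frac{110 + 9 \cdot 17}{-47908} = \frac{28194}{2205 - 8281 + 364 + 9765 + 19747} + \left(110 + 153\right) \left(- \frac{1}{47908}\right) = \frac{28194}{2205 - 8281 + 364 + 9765 + 19747} + 263 \left(- \frac{1}{47908}\right) = \frac{28194}{23800} - \frac{263}{47908} = 28194 \cdot \frac{1}{23800} - \frac{263}{47908} = \frac{14097}{11900} - \frac{263}{47908} = \frac{6002048}{5090225}$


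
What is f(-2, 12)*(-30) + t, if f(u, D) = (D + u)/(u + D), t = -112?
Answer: -142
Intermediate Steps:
f(u, D) = 1 (f(u, D) = (D + u)/(D + u) = 1)
f(-2, 12)*(-30) + t = 1*(-30) - 112 = -30 - 112 = -142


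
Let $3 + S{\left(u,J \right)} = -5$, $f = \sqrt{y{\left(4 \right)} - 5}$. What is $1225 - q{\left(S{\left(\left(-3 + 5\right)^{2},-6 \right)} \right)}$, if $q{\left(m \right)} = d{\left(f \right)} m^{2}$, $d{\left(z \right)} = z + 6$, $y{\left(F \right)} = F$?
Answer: $841 - 64 i \approx 841.0 - 64.0 i$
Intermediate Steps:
$f = i$ ($f = \sqrt{4 - 5} = \sqrt{-1} = i \approx 1.0 i$)
$d{\left(z \right)} = 6 + z$
$S{\left(u,J \right)} = -8$ ($S{\left(u,J \right)} = -3 - 5 = -8$)
$q{\left(m \right)} = m^{2} \left(6 + i\right)$ ($q{\left(m \right)} = \left(6 + i\right) m^{2} = m^{2} \left(6 + i\right)$)
$1225 - q{\left(S{\left(\left(-3 + 5\right)^{2},-6 \right)} \right)} = 1225 - \left(-8\right)^{2} \left(6 + i\right) = 1225 - 64 \left(6 + i\right) = 1225 - \left(384 + 64 i\right) = 841 - 64 i$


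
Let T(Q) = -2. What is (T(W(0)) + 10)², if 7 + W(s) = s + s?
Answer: 64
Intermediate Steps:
W(s) = -7 + 2*s (W(s) = -7 + (s + s) = -7 + 2*s)
(T(W(0)) + 10)² = (-2 + 10)² = 8² = 64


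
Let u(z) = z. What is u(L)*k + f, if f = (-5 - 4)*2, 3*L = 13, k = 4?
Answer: -⅔ ≈ -0.66667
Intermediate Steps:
L = 13/3 (L = (⅓)*13 = 13/3 ≈ 4.3333)
f = -18 (f = -9*2 = -18)
u(L)*k + f = (13/3)*4 - 18 = 52/3 - 18 = -⅔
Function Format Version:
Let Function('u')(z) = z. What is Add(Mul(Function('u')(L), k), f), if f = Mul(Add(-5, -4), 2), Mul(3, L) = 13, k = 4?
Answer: Rational(-2, 3) ≈ -0.66667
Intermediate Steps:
L = Rational(13, 3) (L = Mul(Rational(1, 3), 13) = Rational(13, 3) ≈ 4.3333)
f = -18 (f = Mul(-9, 2) = -18)
Add(Mul(Function('u')(L), k), f) = Add(Mul(Rational(13, 3), 4), -18) = Add(Rational(52, 3), -18) = Rational(-2, 3)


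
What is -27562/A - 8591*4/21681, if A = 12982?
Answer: -47440235/12793761 ≈ -3.7081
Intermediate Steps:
-27562/A - 8591*4/21681 = -27562/12982 - 8591*4/21681 = -27562*1/12982 - 34364*1/21681 = -13781/6491 - 3124/1971 = -47440235/12793761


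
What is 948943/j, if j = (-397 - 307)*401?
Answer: -948943/282304 ≈ -3.3614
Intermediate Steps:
j = -282304 (j = -704*401 = -282304)
948943/j = 948943/(-282304) = 948943*(-1/282304) = -948943/282304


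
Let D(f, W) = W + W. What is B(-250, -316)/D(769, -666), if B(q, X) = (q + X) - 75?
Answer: 641/1332 ≈ 0.48123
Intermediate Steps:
D(f, W) = 2*W
B(q, X) = -75 + X + q (B(q, X) = (X + q) - 75 = -75 + X + q)
B(-250, -316)/D(769, -666) = (-75 - 316 - 250)/((2*(-666))) = -641/(-1332) = -641*(-1/1332) = 641/1332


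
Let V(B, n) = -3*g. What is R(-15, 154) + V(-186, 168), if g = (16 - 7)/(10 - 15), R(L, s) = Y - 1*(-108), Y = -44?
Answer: 347/5 ≈ 69.400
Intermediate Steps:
R(L, s) = 64 (R(L, s) = -44 - 1*(-108) = -44 + 108 = 64)
g = -9/5 (g = 9/(-5) = 9*(-1/5) = -9/5 ≈ -1.8000)
V(B, n) = 27/5 (V(B, n) = -3*(-9/5) = 27/5)
R(-15, 154) + V(-186, 168) = 64 + 27/5 = 347/5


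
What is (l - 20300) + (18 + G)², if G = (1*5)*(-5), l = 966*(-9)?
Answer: -28945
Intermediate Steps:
l = -8694
G = -25 (G = 5*(-5) = -25)
(l - 20300) + (18 + G)² = (-8694 - 20300) + (18 - 25)² = -28994 + (-7)² = -28994 + 49 = -28945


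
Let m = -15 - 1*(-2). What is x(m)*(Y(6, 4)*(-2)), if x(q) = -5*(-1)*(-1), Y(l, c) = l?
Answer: 60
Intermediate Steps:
m = -13 (m = -15 + 2 = -13)
x(q) = -5 (x(q) = 5*(-1) = -5)
x(m)*(Y(6, 4)*(-2)) = -30*(-2) = -5*(-12) = 60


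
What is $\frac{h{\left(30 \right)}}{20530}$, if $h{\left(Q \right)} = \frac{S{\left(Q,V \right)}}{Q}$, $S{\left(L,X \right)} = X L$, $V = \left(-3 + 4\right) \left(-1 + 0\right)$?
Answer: $- \frac{1}{20530} \approx -4.8709 \cdot 10^{-5}$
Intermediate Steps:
$V = -1$ ($V = 1 \left(-1\right) = -1$)
$S{\left(L,X \right)} = L X$
$h{\left(Q \right)} = -1$ ($h{\left(Q \right)} = \frac{Q \left(-1\right)}{Q} = \frac{\left(-1\right) Q}{Q} = -1$)
$\frac{h{\left(30 \right)}}{20530} = - \frac{1}{20530}$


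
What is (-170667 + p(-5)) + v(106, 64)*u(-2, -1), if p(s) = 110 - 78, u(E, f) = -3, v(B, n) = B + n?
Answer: -171145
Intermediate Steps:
p(s) = 32
(-170667 + p(-5)) + v(106, 64)*u(-2, -1) = (-170667 + 32) + (106 + 64)*(-3) = -170635 + 170*(-3) = -170635 - 510 = -171145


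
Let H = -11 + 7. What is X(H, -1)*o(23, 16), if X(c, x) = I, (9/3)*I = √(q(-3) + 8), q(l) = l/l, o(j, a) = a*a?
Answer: 256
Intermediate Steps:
H = -4
o(j, a) = a²
q(l) = 1
I = 1 (I = √(1 + 8)/3 = √9/3 = (⅓)*3 = 1)
X(c, x) = 1
X(H, -1)*o(23, 16) = 1*16² = 1*256 = 256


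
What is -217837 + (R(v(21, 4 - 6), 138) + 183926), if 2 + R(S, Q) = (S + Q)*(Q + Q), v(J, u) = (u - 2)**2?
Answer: 8591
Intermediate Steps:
v(J, u) = (-2 + u)**2
R(S, Q) = -2 + 2*Q*(Q + S) (R(S, Q) = -2 + (S + Q)*(Q + Q) = -2 + (Q + S)*(2*Q) = -2 + 2*Q*(Q + S))
-217837 + (R(v(21, 4 - 6), 138) + 183926) = -217837 + ((-2 + 2*138**2 + 2*138*(-2 + (4 - 6))**2) + 183926) = -217837 + ((-2 + 2*19044 + 2*138*(-2 - 2)**2) + 183926) = -217837 + ((-2 + 38088 + 2*138*(-4)**2) + 183926) = -217837 + ((-2 + 38088 + 2*138*16) + 183926) = -217837 + ((-2 + 38088 + 4416) + 183926) = -217837 + (42502 + 183926) = -217837 + 226428 = 8591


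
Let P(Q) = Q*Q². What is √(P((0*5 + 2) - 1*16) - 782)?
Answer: I*√3526 ≈ 59.38*I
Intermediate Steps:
P(Q) = Q³
√(P((0*5 + 2) - 1*16) - 782) = √(((0*5 + 2) - 1*16)³ - 782) = √(((0 + 2) - 16)³ - 782) = √((2 - 16)³ - 782) = √((-14)³ - 782) = √(-2744 - 782) = √(-3526) = I*√3526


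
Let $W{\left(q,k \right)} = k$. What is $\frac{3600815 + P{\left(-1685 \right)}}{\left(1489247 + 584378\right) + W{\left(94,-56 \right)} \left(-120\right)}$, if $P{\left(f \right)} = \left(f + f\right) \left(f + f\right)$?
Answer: $\frac{2991543}{416069} \approx 7.19$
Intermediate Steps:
$P{\left(f \right)} = 4 f^{2}$ ($P{\left(f \right)} = 2 f 2 f = 4 f^{2}$)
$\frac{3600815 + P{\left(-1685 \right)}}{\left(1489247 + 584378\right) + W{\left(94,-56 \right)} \left(-120\right)} = \frac{3600815 + 4 \left(-1685\right)^{2}}{\left(1489247 + 584378\right) - -6720} = \frac{3600815 + 4 \cdot 2839225}{2073625 + 6720} = \frac{3600815 + 11356900}{2080345} = 14957715 \cdot \frac{1}{2080345} = \frac{2991543}{416069}$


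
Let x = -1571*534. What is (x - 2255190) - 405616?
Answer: -3499720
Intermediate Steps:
x = -838914
(x - 2255190) - 405616 = (-838914 - 2255190) - 405616 = -3094104 - 405616 = -3499720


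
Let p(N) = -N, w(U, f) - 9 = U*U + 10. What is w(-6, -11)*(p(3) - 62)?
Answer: -3575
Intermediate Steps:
w(U, f) = 19 + U² (w(U, f) = 9 + (U*U + 10) = 9 + (U² + 10) = 9 + (10 + U²) = 19 + U²)
w(-6, -11)*(p(3) - 62) = (19 + (-6)²)*(-1*3 - 62) = (19 + 36)*(-3 - 62) = 55*(-65) = -3575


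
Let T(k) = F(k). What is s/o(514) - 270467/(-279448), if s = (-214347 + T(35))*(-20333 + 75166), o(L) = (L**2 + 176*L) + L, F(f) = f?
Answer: -1641900375925575/49626331976 ≈ -33085.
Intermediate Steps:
T(k) = k
o(L) = L**2 + 177*L
s = -11751369896 (s = (-214347 + 35)*(-20333 + 75166) = -214312*54833 = -11751369896)
s/o(514) - 270467/(-279448) = -11751369896*1/(514*(177 + 514)) - 270467/(-279448) = -11751369896/(514*691) - 270467*(-1/279448) = -11751369896/355174 + 270467/279448 = -11751369896*1/355174 + 270467/279448 = -5875684948/177587 + 270467/279448 = -1641900375925575/49626331976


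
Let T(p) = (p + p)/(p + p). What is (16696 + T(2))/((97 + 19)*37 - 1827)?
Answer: 16697/2465 ≈ 6.7736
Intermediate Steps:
T(p) = 1 (T(p) = (2*p)/((2*p)) = (2*p)*(1/(2*p)) = 1)
(16696 + T(2))/((97 + 19)*37 - 1827) = (16696 + 1)/((97 + 19)*37 - 1827) = 16697/(116*37 - 1827) = 16697/(4292 - 1827) = 16697/2465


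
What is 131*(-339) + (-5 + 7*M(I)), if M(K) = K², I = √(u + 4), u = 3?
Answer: -44365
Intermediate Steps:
I = √7 (I = √(3 + 4) = √7 ≈ 2.6458)
131*(-339) + (-5 + 7*M(I)) = 131*(-339) + (-5 + 7*(√7)²) = -44409 + (-5 + 7*7) = -44409 + (-5 + 49) = -44409 + 44 = -44365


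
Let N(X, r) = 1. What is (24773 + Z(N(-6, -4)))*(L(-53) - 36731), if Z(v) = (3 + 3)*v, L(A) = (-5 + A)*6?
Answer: -918780541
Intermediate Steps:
L(A) = -30 + 6*A
Z(v) = 6*v
(24773 + Z(N(-6, -4)))*(L(-53) - 36731) = (24773 + 6*1)*((-30 + 6*(-53)) - 36731) = (24773 + 6)*((-30 - 318) - 36731) = 24779*(-348 - 36731) = 24779*(-37079) = -918780541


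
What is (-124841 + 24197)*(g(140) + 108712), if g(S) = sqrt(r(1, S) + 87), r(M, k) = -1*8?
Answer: -10941210528 - 100644*sqrt(79) ≈ -1.0942e+10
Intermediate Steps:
r(M, k) = -8
g(S) = sqrt(79) (g(S) = sqrt(-8 + 87) = sqrt(79))
(-124841 + 24197)*(g(140) + 108712) = (-124841 + 24197)*(sqrt(79) + 108712) = -100644*(108712 + sqrt(79)) = -10941210528 - 100644*sqrt(79)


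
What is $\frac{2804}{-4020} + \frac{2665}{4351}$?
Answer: $- \frac{371726}{4372755} \approx -0.08501$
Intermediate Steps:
$\frac{2804}{-4020} + \frac{2665}{4351} = 2804 \left(- \frac{1}{4020}\right) + 2665 \cdot \frac{1}{4351} = - \frac{701}{1005} + \frac{2665}{4351} = - \frac{371726}{4372755}$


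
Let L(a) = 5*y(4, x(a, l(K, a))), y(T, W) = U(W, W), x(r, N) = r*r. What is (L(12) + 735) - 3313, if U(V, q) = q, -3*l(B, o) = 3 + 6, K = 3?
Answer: -1858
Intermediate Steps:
l(B, o) = -3 (l(B, o) = -(3 + 6)/3 = -⅓*9 = -3)
x(r, N) = r²
y(T, W) = W
L(a) = 5*a²
(L(12) + 735) - 3313 = (5*12² + 735) - 3313 = (5*144 + 735) - 3313 = (720 + 735) - 3313 = 1455 - 3313 = -1858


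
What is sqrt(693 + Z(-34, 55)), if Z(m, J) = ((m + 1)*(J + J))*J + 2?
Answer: I*sqrt(198955) ≈ 446.04*I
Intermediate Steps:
Z(m, J) = 2 + 2*J**2*(1 + m) (Z(m, J) = ((1 + m)*(2*J))*J + 2 = (2*J*(1 + m))*J + 2 = 2*J**2*(1 + m) + 2 = 2 + 2*J**2*(1 + m))
sqrt(693 + Z(-34, 55)) = sqrt(693 + (2 + 2*55**2 + 2*(-34)*55**2)) = sqrt(693 + (2 + 2*3025 + 2*(-34)*3025)) = sqrt(693 + (2 + 6050 - 205700)) = sqrt(693 - 199648) = sqrt(-198955) = I*sqrt(198955)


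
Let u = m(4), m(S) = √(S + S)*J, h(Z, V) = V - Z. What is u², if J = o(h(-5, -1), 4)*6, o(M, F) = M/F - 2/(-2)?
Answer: 1152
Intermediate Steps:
o(M, F) = 1 + M/F (o(M, F) = M/F - 2*(-½) = M/F + 1 = 1 + M/F)
J = 12 (J = ((4 + (-1 - 1*(-5)))/4)*6 = ((4 + (-1 + 5))/4)*6 = ((4 + 4)/4)*6 = ((¼)*8)*6 = 2*6 = 12)
m(S) = 12*√2*√S (m(S) = √(S + S)*12 = √(2*S)*12 = (√2*√S)*12 = 12*√2*√S)
u = 24*√2 (u = 12*√2*√4 = 12*√2*2 = 24*√2 ≈ 33.941)
u² = (24*√2)² = 1152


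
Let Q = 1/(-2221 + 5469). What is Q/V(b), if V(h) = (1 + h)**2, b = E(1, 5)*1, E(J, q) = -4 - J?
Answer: 1/51968 ≈ 1.9243e-5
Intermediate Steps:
b = -5 (b = (-4 - 1*1)*1 = (-4 - 1)*1 = -5*1 = -5)
Q = 1/3248 ≈ 0.00030788
Q/V(b) = 1/(3248*((1 - 5)**2)) = 1/(3248*((-4)**2)) = (1/3248)/16 = (1/3248)*(1/16) = 1/51968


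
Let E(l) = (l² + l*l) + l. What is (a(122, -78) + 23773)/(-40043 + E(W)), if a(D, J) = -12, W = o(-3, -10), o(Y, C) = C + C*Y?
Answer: -23761/39223 ≈ -0.60579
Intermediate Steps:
W = 20 (W = -10*(1 - 3) = -10*(-2) = 20)
E(l) = l + 2*l² (E(l) = (l² + l²) + l = 2*l² + l = l + 2*l²)
(a(122, -78) + 23773)/(-40043 + E(W)) = (-12 + 23773)/(-40043 + 20*(1 + 2*20)) = 23761/(-40043 + 20*(1 + 40)) = 23761/(-40043 + 20*41) = 23761/(-40043 + 820) = 23761/(-39223) = 23761*(-1/39223) = -23761/39223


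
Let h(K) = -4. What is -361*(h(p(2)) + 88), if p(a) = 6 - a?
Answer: -30324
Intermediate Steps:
-361*(h(p(2)) + 88) = -361*(-4 + 88) = -361*84 = -30324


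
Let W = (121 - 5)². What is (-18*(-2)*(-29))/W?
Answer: -9/116 ≈ -0.077586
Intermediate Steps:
W = 13456 (W = 116² = 13456)
(-18*(-2)*(-29))/W = (-18*(-2)*(-29))/13456 = (36*(-29))*(1/13456) = -1044*1/13456 = -9/116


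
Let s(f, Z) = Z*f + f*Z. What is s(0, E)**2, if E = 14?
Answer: 0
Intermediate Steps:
s(f, Z) = 2*Z*f (s(f, Z) = Z*f + Z*f = 2*Z*f)
s(0, E)**2 = (2*14*0)**2 = 0**2 = 0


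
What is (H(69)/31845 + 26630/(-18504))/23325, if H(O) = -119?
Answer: -141705721/2290747783500 ≈ -6.1860e-5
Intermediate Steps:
(H(69)/31845 + 26630/(-18504))/23325 = (-119/31845 + 26630/(-18504))/23325 = (-119*1/31845 + 26630*(-1/18504))*(1/23325) = (-119/31845 - 13315/9252)*(1/23325) = -141705721/98209980*1/23325 = -141705721/2290747783500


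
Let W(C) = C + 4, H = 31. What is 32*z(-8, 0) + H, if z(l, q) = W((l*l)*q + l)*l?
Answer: 1055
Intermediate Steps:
W(C) = 4 + C
z(l, q) = l*(4 + l + q*l²) (z(l, q) = (4 + ((l*l)*q + l))*l = (4 + (l²*q + l))*l = (4 + (q*l² + l))*l = (4 + (l + q*l²))*l = (4 + l + q*l²)*l = l*(4 + l + q*l²))
32*z(-8, 0) + H = 32*(-8*(4 - 8*(1 - 8*0))) + 31 = 32*(-8*(4 - 8*(1 + 0))) + 31 = 32*(-8*(4 - 8*1)) + 31 = 32*(-8*(4 - 8)) + 31 = 32*(-8*(-4)) + 31 = 32*32 + 31 = 1024 + 31 = 1055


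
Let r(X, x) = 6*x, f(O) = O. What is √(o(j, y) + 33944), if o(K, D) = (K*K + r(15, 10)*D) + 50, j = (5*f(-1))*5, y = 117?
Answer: √41639 ≈ 204.06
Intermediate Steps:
j = -25 (j = (5*(-1))*5 = -5*5 = -25)
o(K, D) = 50 + K² + 60*D (o(K, D) = (K*K + (6*10)*D) + 50 = (K² + 60*D) + 50 = 50 + K² + 60*D)
√(o(j, y) + 33944) = √((50 + (-25)² + 60*117) + 33944) = √((50 + 625 + 7020) + 33944) = √(7695 + 33944) = √41639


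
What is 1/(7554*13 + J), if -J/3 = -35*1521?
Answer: 1/257907 ≈ 3.8774e-6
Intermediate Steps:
J = 159705 (J = -(-105)*1521 = -3*(-53235) = 159705)
1/(7554*13 + J) = 1/(7554*13 + 159705) = 1/(98202 + 159705) = 1/257907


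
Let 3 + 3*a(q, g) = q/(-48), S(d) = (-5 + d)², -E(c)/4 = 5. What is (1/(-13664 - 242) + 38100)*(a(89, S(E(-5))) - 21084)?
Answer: -1608703576883071/2002464 ≈ -8.0336e+8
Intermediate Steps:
E(c) = -20 (E(c) = -4*5 = -20)
a(q, g) = -1 - q/144 (a(q, g) = -1 + (q/(-48))/3 = -1 + (q*(-1/48))/3 = -1 + (-q/48)/3 = -1 - q/144)
(1/(-13664 - 242) + 38100)*(a(89, S(E(-5))) - 21084) = (1/(-13664 - 242) + 38100)*((-1 - 1/144*89) - 21084) = (1/(-13906) + 38100)*((-1 - 89/144) - 21084) = (-1/13906 + 38100)*(-233/144 - 21084) = (529818599/13906)*(-3036329/144) = -1608703576883071/2002464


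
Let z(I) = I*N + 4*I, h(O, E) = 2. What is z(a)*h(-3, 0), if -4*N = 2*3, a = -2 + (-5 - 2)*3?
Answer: -115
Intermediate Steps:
a = -23 (a = -2 - 7*3 = -2 - 21 = -23)
N = -3/2 ≈ -1.5000
z(I) = 5*I/2 (z(I) = I*(-3/2) + 4*I = -3*I/2 + 4*I = 5*I/2)
z(a)*h(-3, 0) = ((5/2)*(-23))*2 = -115/2*2 = -115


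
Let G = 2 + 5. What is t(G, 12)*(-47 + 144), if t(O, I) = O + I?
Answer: 1843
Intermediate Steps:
G = 7
t(O, I) = I + O
t(G, 12)*(-47 + 144) = (12 + 7)*(-47 + 144) = 19*97 = 1843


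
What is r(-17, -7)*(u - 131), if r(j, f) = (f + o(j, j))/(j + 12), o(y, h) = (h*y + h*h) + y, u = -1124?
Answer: 139054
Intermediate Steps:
o(y, h) = y + h² + h*y (o(y, h) = (h*y + h²) + y = (h² + h*y) + y = y + h² + h*y)
r(j, f) = (f + j + 2*j²)/(12 + j) (r(j, f) = (f + (j + j² + j*j))/(j + 12) = (f + (j + j² + j²))/(12 + j) = (f + (j + 2*j²))/(12 + j) = (f + j + 2*j²)/(12 + j))
r(-17, -7)*(u - 131) = ((-7 - 17 + 2*(-17)²)/(12 - 17))*(-1124 - 131) = ((-7 - 17 + 2*289)/(-5))*(-1255) = -(-7 - 17 + 578)/5*(-1255) = -⅕*554*(-1255) = -554/5*(-1255) = 139054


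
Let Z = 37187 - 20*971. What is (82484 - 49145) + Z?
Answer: 51106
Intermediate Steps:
Z = 17767 (Z = 37187 - 1*19420 = 37187 - 19420 = 17767)
(82484 - 49145) + Z = (82484 - 49145) + 17767 = 33339 + 17767 = 51106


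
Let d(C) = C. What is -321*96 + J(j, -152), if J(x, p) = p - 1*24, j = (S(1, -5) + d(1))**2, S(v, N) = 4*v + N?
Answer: -30992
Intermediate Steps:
S(v, N) = N + 4*v
j = 0 (j = ((-5 + 4*1) + 1)**2 = ((-5 + 4) + 1)**2 = (-1 + 1)**2 = 0**2 = 0)
J(x, p) = -24 + p (J(x, p) = p - 24 = -24 + p)
-321*96 + J(j, -152) = -321*96 + (-24 - 152) = -30816 - 176 = -30992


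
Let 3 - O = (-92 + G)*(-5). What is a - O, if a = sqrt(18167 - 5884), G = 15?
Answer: 382 + sqrt(12283) ≈ 492.83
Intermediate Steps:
a = sqrt(12283) ≈ 110.83
O = -382 (O = 3 - (-92 + 15)*(-5) = 3 - (-77)*(-5) = 3 - 1*385 = 3 - 385 = -382)
a - O = sqrt(12283) - 1*(-382) = sqrt(12283) + 382 = 382 + sqrt(12283)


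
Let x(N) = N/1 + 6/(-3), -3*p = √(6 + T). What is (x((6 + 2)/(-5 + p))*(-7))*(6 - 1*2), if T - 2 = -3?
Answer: 1120/11 - 168*√5/55 ≈ 94.988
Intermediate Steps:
T = -1 (T = 2 - 3 = -1)
p = -√5/3 (p = -√(6 - 1)/3 = -√5/3 ≈ -0.74536)
x(N) = -2 + N (x(N) = N*1 + 6*(-⅓) = N - 2 = -2 + N)
(x((6 + 2)/(-5 + p))*(-7))*(6 - 1*2) = ((-2 + (6 + 2)/(-5 - √5/3))*(-7))*(6 - 1*2) = ((-2 + 8/(-5 - √5/3))*(-7))*(6 - 2) = (14 - 56/(-5 - √5/3))*4 = 56 - 224/(-5 - √5/3)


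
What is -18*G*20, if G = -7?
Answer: 2520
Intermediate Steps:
-18*G*20 = -18*(-7)*20 = 126*20 = 2520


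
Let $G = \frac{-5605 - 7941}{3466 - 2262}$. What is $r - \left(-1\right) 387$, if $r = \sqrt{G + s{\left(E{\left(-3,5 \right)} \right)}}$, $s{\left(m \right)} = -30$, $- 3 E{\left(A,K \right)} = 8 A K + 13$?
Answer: $387 + \frac{i \sqrt{14949466}}{602} \approx 387.0 + 6.4227 i$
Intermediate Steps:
$E{\left(A,K \right)} = - \frac{13}{3} - \frac{8 A K}{3}$ ($E{\left(A,K \right)} = - \frac{8 A K + 13}{3} = - \frac{13 + 8 A K}{3} = - \frac{13}{3} - \frac{8 A K}{3}$)
$G = - \frac{6773}{602}$ ($G = - \frac{13546}{1204} = \left(-13546\right) \frac{1}{1204} = - \frac{6773}{602} \approx -11.251$)
$r = \frac{i \sqrt{14949466}}{602}$ ($r = \sqrt{- \frac{6773}{602} - 30} = \sqrt{- \frac{24833}{602}} = \frac{i \sqrt{14949466}}{602} \approx 6.4227 i$)
$r - \left(-1\right) 387 = \frac{i \sqrt{14949466}}{602} - \left(-1\right) 387 = \frac{i \sqrt{14949466}}{602} - -387 = \frac{i \sqrt{14949466}}{602} + 387 = 387 + \frac{i \sqrt{14949466}}{602}$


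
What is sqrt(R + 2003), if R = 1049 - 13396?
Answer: 2*I*sqrt(2586) ≈ 101.71*I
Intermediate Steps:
R = -12347
sqrt(R + 2003) = sqrt(-12347 + 2003) = sqrt(-10344) = 2*I*sqrt(2586)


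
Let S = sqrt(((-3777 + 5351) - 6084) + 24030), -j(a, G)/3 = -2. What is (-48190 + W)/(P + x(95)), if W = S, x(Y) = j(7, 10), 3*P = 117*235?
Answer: -48190/9171 + 8*sqrt(305)/9171 ≈ -5.2394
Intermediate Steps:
P = 9165 (P = (117*235)/3 = (1/3)*27495 = 9165)
j(a, G) = 6 (j(a, G) = -3*(-2) = 6)
x(Y) = 6
S = 8*sqrt(305) (S = sqrt((1574 - 6084) + 24030) = sqrt(-4510 + 24030) = sqrt(19520) = 8*sqrt(305) ≈ 139.71)
W = 8*sqrt(305) ≈ 139.71
(-48190 + W)/(P + x(95)) = (-48190 + 8*sqrt(305))/(9165 + 6) = (-48190 + 8*sqrt(305))/9171 = (-48190 + 8*sqrt(305))*(1/9171) = -48190/9171 + 8*sqrt(305)/9171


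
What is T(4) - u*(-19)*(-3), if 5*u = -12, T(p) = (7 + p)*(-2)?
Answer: 574/5 ≈ 114.80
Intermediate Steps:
T(p) = -14 - 2*p
u = -12/5 (u = (⅕)*(-12) = -12/5 ≈ -2.4000)
T(4) - u*(-19)*(-3) = (-14 - 2*4) - (-12/5*(-19))*(-3) = (-14 - 8) - 228*(-3)/5 = -22 - 1*(-684/5) = -22 + 684/5 = 574/5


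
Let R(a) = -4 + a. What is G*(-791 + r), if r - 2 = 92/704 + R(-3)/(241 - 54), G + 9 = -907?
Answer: 540533661/748 ≈ 7.2264e+5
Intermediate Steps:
G = -916 (G = -9 - 907 = -916)
r = 6263/2992 (r = 2 + (92/704 + (-4 - 3)/(241 - 54)) = 2 + (92*(1/704) - 7/187) = 2 + (23/176 - 7*1/187) = 2 + (23/176 - 7/187) = 2 + 279/2992 = 6263/2992 ≈ 2.0933)
G*(-791 + r) = -916*(-791 + 6263/2992) = -916*(-2360409/2992) = 540533661/748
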